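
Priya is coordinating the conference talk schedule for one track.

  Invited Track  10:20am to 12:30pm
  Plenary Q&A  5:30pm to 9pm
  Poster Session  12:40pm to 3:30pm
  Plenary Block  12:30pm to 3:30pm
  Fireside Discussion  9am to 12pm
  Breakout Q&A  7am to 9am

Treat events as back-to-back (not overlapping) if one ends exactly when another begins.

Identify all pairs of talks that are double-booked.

Fireside Discussion & Invited Track, Plenary Block & Poster Session

Sorted by start: Breakout Q&A, Fireside Discussion, Invited Track, Plenary Block, Poster Session, Plenary Q&A.
Fireside Discussion starts exactly when Breakout Q&A ends (back-to-back, no overlap), so Breakout Q&A has no further overlaps.
Invited Track starts before Fireside Discussion ends → Fireside Discussion and Invited Track overlap.
Plenary Block starts after Fireside Discussion ends, so Fireside Discussion has no further overlaps.
Plenary Block starts exactly when Invited Track ends (back-to-back, no overlap), so Invited Track has no further overlaps.
Poster Session starts before Plenary Block ends → Plenary Block and Poster Session overlap.
Plenary Q&A starts after Plenary Block ends.
Plenary Q&A starts after Poster Session ends.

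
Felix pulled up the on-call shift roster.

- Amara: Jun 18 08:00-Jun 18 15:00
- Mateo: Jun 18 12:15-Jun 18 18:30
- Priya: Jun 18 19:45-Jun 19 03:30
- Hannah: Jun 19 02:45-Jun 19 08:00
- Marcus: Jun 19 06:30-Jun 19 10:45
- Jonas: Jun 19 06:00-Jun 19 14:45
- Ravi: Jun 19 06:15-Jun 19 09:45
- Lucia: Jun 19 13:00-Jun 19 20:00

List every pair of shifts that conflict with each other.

Amara & Mateo, Hannah & Jonas, Hannah & Marcus, Hannah & Priya, Hannah & Ravi, Jonas & Lucia, Jonas & Marcus, Jonas & Ravi, Marcus & Ravi

Two intervals overlap when each starts before the other ends.
Sorted by start: Amara, Mateo, Priya, Hannah, Jonas, Ravi, Marcus, Lucia.
Mateo starts before Amara ends → Amara and Mateo overlap.
Priya starts after Amara ends — done with Amara.
Priya starts after Mateo ends — done with Mateo.
Hannah starts before Priya ends → Priya and Hannah overlap.
Jonas starts after Priya ends — done with Priya.
Jonas starts before Hannah ends → Hannah and Jonas overlap.
Ravi starts before Hannah ends → Hannah and Ravi overlap.
Marcus starts before Hannah ends → Hannah and Marcus overlap.
Lucia starts after Hannah ends.
Ravi starts before Jonas ends → Jonas and Ravi overlap.
Marcus starts before Jonas ends → Jonas and Marcus overlap.
Lucia starts before Jonas ends → Jonas and Lucia overlap.
Marcus starts before Ravi ends → Ravi and Marcus overlap.
Lucia starts after Ravi ends.
Lucia starts after Marcus ends.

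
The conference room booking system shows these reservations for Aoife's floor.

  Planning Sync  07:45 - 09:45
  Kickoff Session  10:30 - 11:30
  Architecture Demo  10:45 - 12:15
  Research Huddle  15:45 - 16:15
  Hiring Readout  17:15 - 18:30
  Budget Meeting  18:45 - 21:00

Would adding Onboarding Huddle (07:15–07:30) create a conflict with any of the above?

Planning Sync: starts 07:45 at or after Onboarding Huddle ends 07:30 → clear.
Kickoff Session: starts 10:30 at or after Onboarding Huddle ends 07:30 → clear.
Architecture Demo: starts 10:45 at or after Onboarding Huddle ends 07:30 → clear.
Research Huddle: starts 15:45 at or after Onboarding Huddle ends 07:30 → clear.
Hiring Readout: starts 17:15 at or after Onboarding Huddle ends 07:30 → clear.
Budget Meeting: starts 18:45 at or after Onboarding Huddle ends 07:30 → clear.

No — it doesn't clash with anything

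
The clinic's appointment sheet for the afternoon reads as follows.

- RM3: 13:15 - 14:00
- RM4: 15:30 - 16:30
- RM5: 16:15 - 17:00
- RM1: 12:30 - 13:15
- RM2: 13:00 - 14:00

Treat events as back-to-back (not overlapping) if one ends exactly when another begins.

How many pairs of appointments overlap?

3

Two intervals overlap when each starts before the other ends.
Sorted by start: RM1, RM2, RM3, RM4, RM5.
RM2 starts before RM1 ends → RM1 and RM2 overlap.
RM3 starts exactly when RM1 ends (back-to-back, no overlap), so nothing later overlaps RM1 either.
RM3 starts before RM2 ends → RM2 and RM3 overlap.
RM4 starts after RM2 ends, so nothing later overlaps RM2 either.
RM4 starts after RM3 ends, so nothing later overlaps RM3 either.
RM5 starts before RM4 ends → RM4 and RM5 overlap.
Overlapping pairs: RM1 & RM2, RM2 & RM3, RM4 & RM5 — 3 in total.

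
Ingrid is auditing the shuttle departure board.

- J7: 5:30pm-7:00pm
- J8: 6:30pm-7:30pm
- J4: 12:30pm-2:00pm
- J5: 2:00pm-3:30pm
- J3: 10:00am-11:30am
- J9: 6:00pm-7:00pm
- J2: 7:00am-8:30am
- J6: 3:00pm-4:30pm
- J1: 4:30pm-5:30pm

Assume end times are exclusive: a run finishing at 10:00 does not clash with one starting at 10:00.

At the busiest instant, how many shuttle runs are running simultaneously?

Walk through starts and ends in time order (an end at T is processed before a start at T):
7:00am start J2 → 1
8:30am end J2 → 0
10:00am start J3 → 1
11:30am end J3 → 0
12:30pm start J4 → 1
2:00pm end J4 → 0
2:00pm start J5 → 1
3:00pm start J6 → 2
3:30pm end J5 → 1
4:30pm end J6 → 0
4:30pm start J1 → 1
5:30pm end J1 → 0
5:30pm start J7 → 1
6:00pm start J9 → 2
6:30pm start J8 → 3
7:00pm end J7 → 2
7:00pm end J9 → 1
7:30pm end J8 → 0
Peak is 3, at 6:30pm (J7, J8, J9).

3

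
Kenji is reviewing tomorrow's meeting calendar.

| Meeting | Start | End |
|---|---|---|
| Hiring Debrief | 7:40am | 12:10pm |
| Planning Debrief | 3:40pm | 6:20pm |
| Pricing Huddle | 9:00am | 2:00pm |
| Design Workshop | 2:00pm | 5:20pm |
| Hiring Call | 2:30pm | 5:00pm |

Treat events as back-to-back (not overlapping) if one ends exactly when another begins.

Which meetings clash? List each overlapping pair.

Design Workshop & Hiring Call, Design Workshop & Planning Debrief, Hiring Call & Planning Debrief, Hiring Debrief & Pricing Huddle

Sorted by start: Hiring Debrief, Pricing Huddle, Design Workshop, Hiring Call, Planning Debrief.
Pricing Huddle starts before Hiring Debrief ends → Hiring Debrief and Pricing Huddle overlap.
Design Workshop starts after Hiring Debrief ends — done with Hiring Debrief.
Design Workshop starts exactly when Pricing Huddle ends (back-to-back, no overlap) — done with Pricing Huddle.
Hiring Call starts before Design Workshop ends → Design Workshop and Hiring Call overlap.
Planning Debrief starts before Design Workshop ends → Design Workshop and Planning Debrief overlap.
Planning Debrief starts before Hiring Call ends → Hiring Call and Planning Debrief overlap.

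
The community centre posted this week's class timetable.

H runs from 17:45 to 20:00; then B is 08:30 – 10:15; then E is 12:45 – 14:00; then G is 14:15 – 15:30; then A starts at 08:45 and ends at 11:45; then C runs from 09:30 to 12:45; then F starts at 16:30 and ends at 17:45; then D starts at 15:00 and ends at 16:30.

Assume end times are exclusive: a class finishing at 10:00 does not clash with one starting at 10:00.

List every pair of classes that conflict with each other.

Sorted by start: B, A, C, E, G, D, F, H.
A starts before B ends → B and A overlap.
C starts before B ends → B and C overlap.
E starts after B ends — done with B.
C starts before A ends → A and C overlap.
E starts after A ends — done with A.
E starts exactly when C ends (back-to-back, no overlap) — done with C.
G starts after E ends — done with E.
D starts before G ends → G and D overlap.
F starts after G ends — done with G.
F starts exactly when D ends (back-to-back, no overlap) — done with D.
H starts exactly when F ends (back-to-back, no overlap).

A & B, A & C, B & C, D & G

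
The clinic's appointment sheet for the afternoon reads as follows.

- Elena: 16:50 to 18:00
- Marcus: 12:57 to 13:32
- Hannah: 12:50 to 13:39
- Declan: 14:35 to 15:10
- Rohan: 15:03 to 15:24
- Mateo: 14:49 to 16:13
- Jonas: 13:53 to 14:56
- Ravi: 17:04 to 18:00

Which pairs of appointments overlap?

Declan & Jonas, Declan & Mateo, Declan & Rohan, Elena & Ravi, Hannah & Marcus, Jonas & Mateo, Mateo & Rohan

Sorted by start: Hannah, Marcus, Jonas, Declan, Mateo, Rohan, Elena, Ravi.
Marcus starts before Hannah ends → Hannah and Marcus overlap.
Jonas starts after Hannah ends, so Hannah has no further overlaps.
Jonas starts after Marcus ends, so Marcus has no further overlaps.
Declan starts before Jonas ends → Jonas and Declan overlap.
Mateo starts before Jonas ends → Jonas and Mateo overlap.
Rohan starts after Jonas ends, so Jonas has no further overlaps.
Mateo starts before Declan ends → Declan and Mateo overlap.
Rohan starts before Declan ends → Declan and Rohan overlap.
Elena starts after Declan ends, so Declan has no further overlaps.
Rohan starts before Mateo ends → Mateo and Rohan overlap.
Elena starts after Mateo ends, so Mateo has no further overlaps.
Elena starts after Rohan ends, so Rohan has no further overlaps.
Ravi starts before Elena ends → Elena and Ravi overlap.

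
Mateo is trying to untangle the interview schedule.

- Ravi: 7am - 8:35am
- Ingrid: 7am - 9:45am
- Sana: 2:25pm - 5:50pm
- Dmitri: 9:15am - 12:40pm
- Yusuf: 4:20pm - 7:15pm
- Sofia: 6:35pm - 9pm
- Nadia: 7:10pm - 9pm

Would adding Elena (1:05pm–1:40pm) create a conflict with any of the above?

Ravi: ends 8:35am at or before Elena starts 1:05pm → clear.
Ingrid: ends 9:45am at or before Elena starts 1:05pm → clear.
Dmitri: ends 12:40pm at or before Elena starts 1:05pm → clear.
Sana: starts 2:25pm at or after Elena ends 1:40pm → clear.
Yusuf: starts 4:20pm at or after Elena ends 1:40pm → clear.
Sofia: starts 6:35pm at or after Elena ends 1:40pm → clear.
Nadia: starts 7:10pm at or after Elena ends 1:40pm → clear.

No — it doesn't clash with anything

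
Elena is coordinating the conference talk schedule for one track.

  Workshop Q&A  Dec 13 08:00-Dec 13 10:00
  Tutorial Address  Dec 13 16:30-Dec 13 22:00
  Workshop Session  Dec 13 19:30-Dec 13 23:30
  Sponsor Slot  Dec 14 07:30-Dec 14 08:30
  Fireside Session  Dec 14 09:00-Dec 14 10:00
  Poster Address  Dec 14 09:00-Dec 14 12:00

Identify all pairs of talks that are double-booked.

Sorted by start: Workshop Q&A, Tutorial Address, Workshop Session, Sponsor Slot, Fireside Session, Poster Address.
Tutorial Address starts after Workshop Q&A ends, so nothing later overlaps Workshop Q&A either.
Workshop Session starts before Tutorial Address ends → Tutorial Address and Workshop Session overlap.
Sponsor Slot starts after Tutorial Address ends, so nothing later overlaps Tutorial Address either.
Sponsor Slot starts after Workshop Session ends, so nothing later overlaps Workshop Session either.
Fireside Session starts after Sponsor Slot ends, so nothing later overlaps Sponsor Slot either.
Poster Address starts before Fireside Session ends → Fireside Session and Poster Address overlap.

Fireside Session & Poster Address, Tutorial Address & Workshop Session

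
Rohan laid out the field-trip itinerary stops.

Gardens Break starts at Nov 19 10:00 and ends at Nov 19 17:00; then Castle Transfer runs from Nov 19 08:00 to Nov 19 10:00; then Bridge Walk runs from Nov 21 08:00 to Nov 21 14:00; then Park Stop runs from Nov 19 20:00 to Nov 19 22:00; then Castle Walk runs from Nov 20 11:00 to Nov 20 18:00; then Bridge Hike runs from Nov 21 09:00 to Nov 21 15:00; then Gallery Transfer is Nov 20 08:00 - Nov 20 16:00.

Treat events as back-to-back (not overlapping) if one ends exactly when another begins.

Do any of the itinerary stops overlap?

Two intervals overlap when each starts before the other ends.
Sorted by start: Castle Transfer, Gardens Break, Park Stop, Gallery Transfer, Castle Walk, Bridge Walk, Bridge Hike.
Gardens Break starts exactly when Castle Transfer ends (back-to-back, no overlap) — done with Castle Transfer.
Park Stop starts after Gardens Break ends — done with Gardens Break.
Gallery Transfer starts after Park Stop ends — done with Park Stop.
Castle Walk starts before Gallery Transfer ends → Gallery Transfer and Castle Walk overlap.
That's a conflict, so the schedule is not conflict-free.

Yes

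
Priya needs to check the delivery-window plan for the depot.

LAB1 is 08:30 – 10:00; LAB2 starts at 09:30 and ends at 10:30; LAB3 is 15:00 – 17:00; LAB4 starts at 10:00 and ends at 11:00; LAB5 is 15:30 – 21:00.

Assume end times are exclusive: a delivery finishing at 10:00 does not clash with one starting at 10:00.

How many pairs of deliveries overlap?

Sorted by start: LAB1, LAB2, LAB4, LAB3, LAB5.
LAB2 starts before LAB1 ends → LAB1 and LAB2 overlap.
LAB4 starts exactly when LAB1 ends (back-to-back, no overlap), so LAB1 has no further overlaps.
LAB4 starts before LAB2 ends → LAB2 and LAB4 overlap.
LAB3 starts after LAB2 ends, so LAB2 has no further overlaps.
LAB3 starts after LAB4 ends, so LAB4 has no further overlaps.
LAB5 starts before LAB3 ends → LAB3 and LAB5 overlap.
Overlapping pairs: LAB1 & LAB2, LAB2 & LAB4, LAB3 & LAB5 — 3 in total.

3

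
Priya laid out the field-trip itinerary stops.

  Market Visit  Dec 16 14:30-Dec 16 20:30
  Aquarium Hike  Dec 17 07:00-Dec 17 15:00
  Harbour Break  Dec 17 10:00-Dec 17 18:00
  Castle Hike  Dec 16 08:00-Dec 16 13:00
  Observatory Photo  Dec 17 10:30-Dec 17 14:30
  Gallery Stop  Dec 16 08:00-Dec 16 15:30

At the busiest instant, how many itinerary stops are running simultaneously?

Sort all start/end points and keep a running count:
Dec 16 08:00 start Castle Hike → 1
Dec 16 08:00 start Gallery Stop → 2
Dec 16 13:00 end Castle Hike → 1
Dec 16 14:30 start Market Visit → 2
Dec 16 15:30 end Gallery Stop → 1
Dec 16 20:30 end Market Visit → 0
Dec 17 07:00 start Aquarium Hike → 1
Dec 17 10:00 start Harbour Break → 2
Dec 17 10:30 start Observatory Photo → 3
Dec 17 14:30 end Observatory Photo → 2
Dec 17 15:00 end Aquarium Hike → 1
Dec 17 18:00 end Harbour Break → 0
Peak is 3, at Dec 17 10:30 (Aquarium Hike, Harbour Break, Observatory Photo).

3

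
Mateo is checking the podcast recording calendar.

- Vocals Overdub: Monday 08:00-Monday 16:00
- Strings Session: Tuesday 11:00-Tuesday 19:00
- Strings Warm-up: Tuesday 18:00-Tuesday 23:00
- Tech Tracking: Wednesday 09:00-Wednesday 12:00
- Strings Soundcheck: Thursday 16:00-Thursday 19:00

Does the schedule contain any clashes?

Yes

Sorted by start: Vocals Overdub, Strings Session, Strings Warm-up, Tech Tracking, Strings Soundcheck.
Strings Session starts after Vocals Overdub ends; Vocals Overdub is clear from here.
Strings Warm-up starts before Strings Session ends → Strings Session and Strings Warm-up overlap.
That's a conflict, so the schedule is not conflict-free.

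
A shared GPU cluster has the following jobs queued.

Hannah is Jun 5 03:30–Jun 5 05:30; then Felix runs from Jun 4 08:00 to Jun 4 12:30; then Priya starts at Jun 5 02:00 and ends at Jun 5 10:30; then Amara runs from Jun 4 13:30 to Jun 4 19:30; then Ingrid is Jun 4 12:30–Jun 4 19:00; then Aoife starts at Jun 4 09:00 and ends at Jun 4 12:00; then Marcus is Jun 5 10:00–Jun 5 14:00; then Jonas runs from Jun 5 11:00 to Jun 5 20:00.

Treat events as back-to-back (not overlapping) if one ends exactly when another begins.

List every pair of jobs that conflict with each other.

Two intervals overlap when each starts before the other ends.
Sorted by start: Felix, Aoife, Ingrid, Amara, Priya, Hannah, Marcus, Jonas.
Aoife starts before Felix ends → Felix and Aoife overlap.
Ingrid starts exactly when Felix ends (back-to-back, no overlap), so Felix has no further overlaps.
Ingrid starts after Aoife ends, so Aoife has no further overlaps.
Amara starts before Ingrid ends → Ingrid and Amara overlap.
Priya starts after Ingrid ends, so Ingrid has no further overlaps.
Priya starts after Amara ends, so Amara has no further overlaps.
Hannah starts before Priya ends → Priya and Hannah overlap.
Marcus starts before Priya ends → Priya and Marcus overlap.
Jonas starts after Priya ends.
Marcus starts after Hannah ends, so Hannah has no further overlaps.
Jonas starts before Marcus ends → Marcus and Jonas overlap.

Amara & Ingrid, Aoife & Felix, Hannah & Priya, Jonas & Marcus, Marcus & Priya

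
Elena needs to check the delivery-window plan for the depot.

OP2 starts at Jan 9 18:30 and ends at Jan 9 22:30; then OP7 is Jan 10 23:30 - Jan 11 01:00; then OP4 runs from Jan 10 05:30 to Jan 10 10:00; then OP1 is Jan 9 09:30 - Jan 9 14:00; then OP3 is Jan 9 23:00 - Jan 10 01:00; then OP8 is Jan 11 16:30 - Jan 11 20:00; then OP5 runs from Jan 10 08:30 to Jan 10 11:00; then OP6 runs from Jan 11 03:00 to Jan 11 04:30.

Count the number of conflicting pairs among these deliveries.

1

Sorted by start: OP1, OP2, OP3, OP4, OP5, OP7, OP6, OP8.
OP2 starts after OP1 ends, so OP1 has no further overlaps.
OP3 starts after OP2 ends, so OP2 has no further overlaps.
OP4 starts after OP3 ends, so OP3 has no further overlaps.
OP5 starts before OP4 ends → OP4 and OP5 overlap.
OP7 starts after OP4 ends, so OP4 has no further overlaps.
OP7 starts after OP5 ends, so OP5 has no further overlaps.
OP6 starts after OP7 ends, so OP7 has no further overlaps.
OP8 starts after OP6 ends.
Overlapping pairs: OP4 & OP5 — 1 in total.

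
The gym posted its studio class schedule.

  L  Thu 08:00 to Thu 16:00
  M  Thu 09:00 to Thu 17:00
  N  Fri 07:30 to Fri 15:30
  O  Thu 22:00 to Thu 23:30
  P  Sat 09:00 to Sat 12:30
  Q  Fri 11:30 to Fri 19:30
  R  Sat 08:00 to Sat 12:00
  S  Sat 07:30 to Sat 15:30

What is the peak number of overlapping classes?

Walk through starts and ends in time order (an end at T is processed before a start at T):
Thu 08:00 start L → 1
Thu 09:00 start M → 2
Thu 16:00 end L → 1
Thu 17:00 end M → 0
Thu 22:00 start O → 1
Thu 23:30 end O → 0
Fri 07:30 start N → 1
Fri 11:30 start Q → 2
Fri 15:30 end N → 1
Fri 19:30 end Q → 0
Sat 07:30 start S → 1
Sat 08:00 start R → 2
Sat 09:00 start P → 3
Sat 12:00 end R → 2
Sat 12:30 end P → 1
Sat 15:30 end S → 0
Peak is 3, at Sat 09:00 (P, R, S).

3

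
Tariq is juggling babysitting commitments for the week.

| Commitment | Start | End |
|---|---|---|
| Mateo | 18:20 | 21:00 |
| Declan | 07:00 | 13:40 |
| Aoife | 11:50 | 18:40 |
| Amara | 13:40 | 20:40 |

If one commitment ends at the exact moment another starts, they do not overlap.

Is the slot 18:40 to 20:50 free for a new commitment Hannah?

Declan: ends 13:40 at or before Hannah starts 18:40 → clear.
Aoife: ends 18:40 at or before Hannah starts 18:40 → clear.
Amara: starts 13:40 before Hannah ends 20:50, and ends 20:40 after Hannah starts 18:40 → overlap.
Mateo: starts 18:20 before Hannah ends 20:50, and ends 21:00 after Hannah starts 18:40 → overlap.
Hannah overlaps Mateo, Amara.

No — it overlaps Amara, Mateo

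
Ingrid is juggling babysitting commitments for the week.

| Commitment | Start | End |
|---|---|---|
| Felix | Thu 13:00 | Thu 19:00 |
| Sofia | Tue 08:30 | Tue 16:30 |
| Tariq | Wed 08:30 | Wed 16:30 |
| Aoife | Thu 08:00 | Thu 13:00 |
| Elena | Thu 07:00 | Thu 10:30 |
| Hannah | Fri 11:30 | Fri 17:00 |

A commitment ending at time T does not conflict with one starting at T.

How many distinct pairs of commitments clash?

1

Sorted by start: Sofia, Tariq, Elena, Aoife, Felix, Hannah.
Tariq starts after Sofia ends, so nothing later overlaps Sofia either.
Elena starts after Tariq ends, so nothing later overlaps Tariq either.
Aoife starts before Elena ends → Elena and Aoife overlap.
Felix starts after Elena ends, so nothing later overlaps Elena either.
Felix starts exactly when Aoife ends (back-to-back, no overlap), so nothing later overlaps Aoife either.
Hannah starts after Felix ends.
Overlapping pairs: Aoife & Elena — 1 in total.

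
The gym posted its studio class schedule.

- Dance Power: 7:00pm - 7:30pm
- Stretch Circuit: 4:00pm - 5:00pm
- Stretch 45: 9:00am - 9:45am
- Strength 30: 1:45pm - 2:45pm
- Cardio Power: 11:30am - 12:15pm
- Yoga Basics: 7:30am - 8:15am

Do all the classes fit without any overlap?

Sorted by start: Yoga Basics, Stretch 45, Cardio Power, Strength 30, Stretch Circuit, Dance Power.
Stretch 45 starts after Yoga Basics ends; Yoga Basics is clear from here.
Cardio Power starts after Stretch 45 ends; Stretch 45 is clear from here.
Strength 30 starts after Cardio Power ends; Cardio Power is clear from here.
Stretch Circuit starts after Strength 30 ends; Strength 30 is clear from here.
Dance Power starts after Stretch Circuit ends.
Every pair is clear; the schedule has no overlaps.

Yes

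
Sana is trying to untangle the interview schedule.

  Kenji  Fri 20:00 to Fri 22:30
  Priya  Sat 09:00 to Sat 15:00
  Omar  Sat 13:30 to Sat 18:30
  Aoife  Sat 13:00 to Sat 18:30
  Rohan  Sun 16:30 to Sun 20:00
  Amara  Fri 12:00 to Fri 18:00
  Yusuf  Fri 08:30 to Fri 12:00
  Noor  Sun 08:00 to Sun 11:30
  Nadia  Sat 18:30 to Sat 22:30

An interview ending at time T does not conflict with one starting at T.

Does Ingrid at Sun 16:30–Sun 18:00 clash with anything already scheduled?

Yes — it overlaps Rohan

Yusuf: ends Fri 12:00 at or before Ingrid starts Sun 16:30 → clear.
Amara: ends Fri 18:00 at or before Ingrid starts Sun 16:30 → clear.
Kenji: ends Fri 22:30 at or before Ingrid starts Sun 16:30 → clear.
Priya: ends Sat 15:00 at or before Ingrid starts Sun 16:30 → clear.
Aoife: ends Sat 18:30 at or before Ingrid starts Sun 16:30 → clear.
Omar: ends Sat 18:30 at or before Ingrid starts Sun 16:30 → clear.
Nadia: ends Sat 22:30 at or before Ingrid starts Sun 16:30 → clear.
Noor: ends Sun 11:30 at or before Ingrid starts Sun 16:30 → clear.
Rohan: starts Sun 16:30 before Ingrid ends Sun 18:00, and ends Sun 20:00 after Ingrid starts Sun 16:30 → overlap.
Ingrid overlaps Rohan.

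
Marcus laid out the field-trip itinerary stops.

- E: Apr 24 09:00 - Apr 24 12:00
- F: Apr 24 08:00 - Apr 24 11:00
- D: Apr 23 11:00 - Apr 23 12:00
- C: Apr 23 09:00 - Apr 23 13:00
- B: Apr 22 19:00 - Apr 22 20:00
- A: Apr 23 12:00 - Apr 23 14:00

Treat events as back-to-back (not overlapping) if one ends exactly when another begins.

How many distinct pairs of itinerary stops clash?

Two intervals overlap when each starts before the other ends.
Sorted by start: B, C, D, A, F, E.
C starts after B ends — done with B.
D starts before C ends → C and D overlap.
A starts before C ends → C and A overlap.
F starts after C ends — done with C.
A starts exactly when D ends (back-to-back, no overlap) — done with D.
F starts after A ends — done with A.
E starts before F ends → F and E overlap.
Overlapping pairs: A & C, C & D, E & F — 3 in total.

3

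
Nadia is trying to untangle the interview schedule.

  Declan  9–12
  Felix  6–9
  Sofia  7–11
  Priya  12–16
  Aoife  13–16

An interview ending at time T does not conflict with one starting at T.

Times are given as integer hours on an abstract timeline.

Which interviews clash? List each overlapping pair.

Sorted by start: Felix, Sofia, Declan, Priya, Aoife.
Sofia starts before Felix ends → Felix and Sofia overlap.
Declan starts exactly when Felix ends (back-to-back, no overlap), so nothing later overlaps Felix either.
Declan starts before Sofia ends → Sofia and Declan overlap.
Priya starts after Sofia ends, so nothing later overlaps Sofia either.
Priya starts exactly when Declan ends (back-to-back, no overlap), so nothing later overlaps Declan either.
Aoife starts before Priya ends → Priya and Aoife overlap.

Aoife & Priya, Declan & Sofia, Felix & Sofia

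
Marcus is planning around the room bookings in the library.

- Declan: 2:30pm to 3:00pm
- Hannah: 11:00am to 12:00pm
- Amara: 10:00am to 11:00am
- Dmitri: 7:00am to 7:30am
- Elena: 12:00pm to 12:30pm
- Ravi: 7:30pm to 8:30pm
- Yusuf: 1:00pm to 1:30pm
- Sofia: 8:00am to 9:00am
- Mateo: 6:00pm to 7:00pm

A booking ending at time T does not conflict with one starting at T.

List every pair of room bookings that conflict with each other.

Sorted by start: Dmitri, Sofia, Amara, Hannah, Elena, Yusuf, Declan, Mateo, Ravi.
Sofia starts after Dmitri ends, so nothing later overlaps Dmitri either.
Amara starts after Sofia ends, so nothing later overlaps Sofia either.
Hannah starts exactly when Amara ends (back-to-back, no overlap), so nothing later overlaps Amara either.
Elena starts exactly when Hannah ends (back-to-back, no overlap), so nothing later overlaps Hannah either.
Yusuf starts after Elena ends, so nothing later overlaps Elena either.
Declan starts after Yusuf ends, so nothing later overlaps Yusuf either.
Mateo starts after Declan ends, so nothing later overlaps Declan either.
Ravi starts after Mateo ends.

none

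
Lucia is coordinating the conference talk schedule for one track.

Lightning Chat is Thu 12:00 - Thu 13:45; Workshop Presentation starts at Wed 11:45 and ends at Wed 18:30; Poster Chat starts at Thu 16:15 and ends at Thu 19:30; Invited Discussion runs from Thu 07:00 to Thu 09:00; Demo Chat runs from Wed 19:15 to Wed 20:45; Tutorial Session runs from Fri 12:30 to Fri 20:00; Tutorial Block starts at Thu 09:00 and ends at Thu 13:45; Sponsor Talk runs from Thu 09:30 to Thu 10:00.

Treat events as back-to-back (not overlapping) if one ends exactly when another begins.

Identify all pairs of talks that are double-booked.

Lightning Chat & Tutorial Block, Sponsor Talk & Tutorial Block

Two intervals overlap when each starts before the other ends.
Sorted by start: Workshop Presentation, Demo Chat, Invited Discussion, Tutorial Block, Sponsor Talk, Lightning Chat, Poster Chat, Tutorial Session.
Demo Chat starts after Workshop Presentation ends, so nothing later overlaps Workshop Presentation either.
Invited Discussion starts after Demo Chat ends, so nothing later overlaps Demo Chat either.
Tutorial Block starts exactly when Invited Discussion ends (back-to-back, no overlap), so nothing later overlaps Invited Discussion either.
Sponsor Talk starts before Tutorial Block ends → Tutorial Block and Sponsor Talk overlap.
Lightning Chat starts before Tutorial Block ends → Tutorial Block and Lightning Chat overlap.
Poster Chat starts after Tutorial Block ends, so nothing later overlaps Tutorial Block either.
Lightning Chat starts after Sponsor Talk ends, so nothing later overlaps Sponsor Talk either.
Poster Chat starts after Lightning Chat ends, so nothing later overlaps Lightning Chat either.
Tutorial Session starts after Poster Chat ends.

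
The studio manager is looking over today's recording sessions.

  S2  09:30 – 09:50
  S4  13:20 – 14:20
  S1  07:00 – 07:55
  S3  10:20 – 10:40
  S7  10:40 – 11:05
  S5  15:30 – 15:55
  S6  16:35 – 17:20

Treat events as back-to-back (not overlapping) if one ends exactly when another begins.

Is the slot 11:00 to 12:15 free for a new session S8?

No — it overlaps S7

S1: ends 07:55 at or before S8 starts 11:00 → clear.
S2: ends 09:50 at or before S8 starts 11:00 → clear.
S3: ends 10:40 at or before S8 starts 11:00 → clear.
S7: starts 10:40 before S8 ends 12:15, and ends 11:05 after S8 starts 11:00 → overlap.
S4: starts 13:20 at or after S8 ends 12:15 → clear.
S5: starts 15:30 at or after S8 ends 12:15 → clear.
S6: starts 16:35 at or after S8 ends 12:15 → clear.
S8 overlaps S7.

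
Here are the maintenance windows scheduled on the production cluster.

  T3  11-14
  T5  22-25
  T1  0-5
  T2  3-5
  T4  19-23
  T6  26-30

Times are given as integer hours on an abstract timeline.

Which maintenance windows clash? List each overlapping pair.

Check each pair: they overlap iff neither finishes before the other starts.
Sorted by start: T1, T2, T3, T4, T5, T6.
T2 starts before T1 ends → T1 and T2 overlap.
T3 starts after T1 ends; T1 is clear from here.
T3 starts after T2 ends; T2 is clear from here.
T4 starts after T3 ends; T3 is clear from here.
T5 starts before T4 ends → T4 and T5 overlap.
T6 starts after T4 ends.
T6 starts after T5 ends.

T1 & T2, T4 & T5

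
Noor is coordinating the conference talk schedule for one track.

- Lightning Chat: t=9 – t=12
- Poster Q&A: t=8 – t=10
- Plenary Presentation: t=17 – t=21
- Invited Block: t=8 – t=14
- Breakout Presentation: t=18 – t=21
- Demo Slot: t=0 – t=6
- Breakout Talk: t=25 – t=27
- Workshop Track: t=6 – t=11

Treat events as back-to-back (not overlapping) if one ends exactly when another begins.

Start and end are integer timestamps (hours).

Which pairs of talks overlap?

Breakout Presentation & Plenary Presentation, Invited Block & Lightning Chat, Invited Block & Poster Q&A, Invited Block & Workshop Track, Lightning Chat & Poster Q&A, Lightning Chat & Workshop Track, Poster Q&A & Workshop Track

Sorted by start: Demo Slot, Workshop Track, Poster Q&A, Invited Block, Lightning Chat, Plenary Presentation, Breakout Presentation, Breakout Talk.
Workshop Track starts exactly when Demo Slot ends (back-to-back, no overlap), so nothing later overlaps Demo Slot either.
Poster Q&A starts before Workshop Track ends → Workshop Track and Poster Q&A overlap.
Invited Block starts before Workshop Track ends → Workshop Track and Invited Block overlap.
Lightning Chat starts before Workshop Track ends → Workshop Track and Lightning Chat overlap.
Plenary Presentation starts after Workshop Track ends, so nothing later overlaps Workshop Track either.
Invited Block starts before Poster Q&A ends → Poster Q&A and Invited Block overlap.
Lightning Chat starts before Poster Q&A ends → Poster Q&A and Lightning Chat overlap.
Plenary Presentation starts after Poster Q&A ends, so nothing later overlaps Poster Q&A either.
Lightning Chat starts before Invited Block ends → Invited Block and Lightning Chat overlap.
Plenary Presentation starts after Invited Block ends, so nothing later overlaps Invited Block either.
Plenary Presentation starts after Lightning Chat ends, so nothing later overlaps Lightning Chat either.
Breakout Presentation starts before Plenary Presentation ends → Plenary Presentation and Breakout Presentation overlap.
Breakout Talk starts after Plenary Presentation ends.
Breakout Talk starts after Breakout Presentation ends.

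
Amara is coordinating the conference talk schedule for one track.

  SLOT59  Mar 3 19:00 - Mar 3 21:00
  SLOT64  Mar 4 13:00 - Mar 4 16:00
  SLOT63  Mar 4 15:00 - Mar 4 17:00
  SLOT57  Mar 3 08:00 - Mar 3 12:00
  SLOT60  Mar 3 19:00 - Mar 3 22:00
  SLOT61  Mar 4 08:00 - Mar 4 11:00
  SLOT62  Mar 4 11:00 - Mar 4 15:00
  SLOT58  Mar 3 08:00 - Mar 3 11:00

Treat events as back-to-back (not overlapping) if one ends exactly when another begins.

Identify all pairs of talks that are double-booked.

SLOT57 & SLOT58, SLOT59 & SLOT60, SLOT62 & SLOT64, SLOT63 & SLOT64

Sorted by start: SLOT57, SLOT58, SLOT59, SLOT60, SLOT61, SLOT62, SLOT64, SLOT63.
SLOT58 starts before SLOT57 ends → SLOT57 and SLOT58 overlap.
SLOT59 starts after SLOT57 ends, so nothing later overlaps SLOT57 either.
SLOT59 starts after SLOT58 ends, so nothing later overlaps SLOT58 either.
SLOT60 starts before SLOT59 ends → SLOT59 and SLOT60 overlap.
SLOT61 starts after SLOT59 ends, so nothing later overlaps SLOT59 either.
SLOT61 starts after SLOT60 ends, so nothing later overlaps SLOT60 either.
SLOT62 starts exactly when SLOT61 ends (back-to-back, no overlap), so nothing later overlaps SLOT61 either.
SLOT64 starts before SLOT62 ends → SLOT62 and SLOT64 overlap.
SLOT63 starts exactly when SLOT62 ends (back-to-back, no overlap).
SLOT63 starts before SLOT64 ends → SLOT64 and SLOT63 overlap.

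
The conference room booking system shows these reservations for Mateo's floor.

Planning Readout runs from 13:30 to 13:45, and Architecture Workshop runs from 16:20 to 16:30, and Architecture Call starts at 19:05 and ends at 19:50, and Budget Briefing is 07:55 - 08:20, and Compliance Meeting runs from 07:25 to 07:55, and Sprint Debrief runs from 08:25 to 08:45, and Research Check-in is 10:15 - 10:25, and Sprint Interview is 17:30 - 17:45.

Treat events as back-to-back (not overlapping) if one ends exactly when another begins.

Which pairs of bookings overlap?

none

Sorted by start: Compliance Meeting, Budget Briefing, Sprint Debrief, Research Check-in, Planning Readout, Architecture Workshop, Sprint Interview, Architecture Call.
Budget Briefing starts exactly when Compliance Meeting ends (back-to-back, no overlap), so Compliance Meeting has no further overlaps.
Sprint Debrief starts after Budget Briefing ends, so Budget Briefing has no further overlaps.
Research Check-in starts after Sprint Debrief ends, so Sprint Debrief has no further overlaps.
Planning Readout starts after Research Check-in ends, so Research Check-in has no further overlaps.
Architecture Workshop starts after Planning Readout ends, so Planning Readout has no further overlaps.
Sprint Interview starts after Architecture Workshop ends, so Architecture Workshop has no further overlaps.
Architecture Call starts after Sprint Interview ends.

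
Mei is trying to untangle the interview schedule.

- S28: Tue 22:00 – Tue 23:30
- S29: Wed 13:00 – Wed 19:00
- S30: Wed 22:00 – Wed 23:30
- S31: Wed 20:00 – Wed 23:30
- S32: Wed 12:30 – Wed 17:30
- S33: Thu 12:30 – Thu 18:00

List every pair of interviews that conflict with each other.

S29 & S32, S30 & S31

Check each pair: they overlap iff neither finishes before the other starts.
Sorted by start: S28, S32, S29, S31, S30, S33.
S32 starts after S28 ends — done with S28.
S29 starts before S32 ends → S32 and S29 overlap.
S31 starts after S32 ends — done with S32.
S31 starts after S29 ends — done with S29.
S30 starts before S31 ends → S31 and S30 overlap.
S33 starts after S31 ends.
S33 starts after S30 ends.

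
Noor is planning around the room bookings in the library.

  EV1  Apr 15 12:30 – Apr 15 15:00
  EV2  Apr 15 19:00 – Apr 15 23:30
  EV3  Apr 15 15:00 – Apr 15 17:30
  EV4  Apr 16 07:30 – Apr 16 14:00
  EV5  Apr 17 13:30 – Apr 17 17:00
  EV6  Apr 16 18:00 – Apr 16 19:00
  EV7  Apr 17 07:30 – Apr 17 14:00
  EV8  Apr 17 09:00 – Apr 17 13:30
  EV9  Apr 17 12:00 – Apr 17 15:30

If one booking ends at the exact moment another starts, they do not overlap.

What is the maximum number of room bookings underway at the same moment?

3

Walk through starts and ends in time order (an end at T is processed before a start at T):
Apr 15 12:30 start EV1 → 1
Apr 15 15:00 end EV1 → 0
Apr 15 15:00 start EV3 → 1
Apr 15 17:30 end EV3 → 0
Apr 15 19:00 start EV2 → 1
Apr 15 23:30 end EV2 → 0
Apr 16 07:30 start EV4 → 1
Apr 16 14:00 end EV4 → 0
Apr 16 18:00 start EV6 → 1
Apr 16 19:00 end EV6 → 0
Apr 17 07:30 start EV7 → 1
Apr 17 09:00 start EV8 → 2
Apr 17 12:00 start EV9 → 3
Apr 17 13:30 end EV8 → 2
Apr 17 13:30 start EV5 → 3
Apr 17 14:00 end EV7 → 2
Apr 17 15:30 end EV9 → 1
Apr 17 17:00 end EV5 → 0
Peak is 3, at Apr 17 12:00 (EV7, EV8, EV9).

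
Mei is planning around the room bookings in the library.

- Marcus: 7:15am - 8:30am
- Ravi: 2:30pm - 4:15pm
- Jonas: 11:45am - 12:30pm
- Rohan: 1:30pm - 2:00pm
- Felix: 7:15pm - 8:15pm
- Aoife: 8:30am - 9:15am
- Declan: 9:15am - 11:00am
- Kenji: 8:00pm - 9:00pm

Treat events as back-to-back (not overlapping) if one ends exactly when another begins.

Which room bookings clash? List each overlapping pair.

Sorted by start: Marcus, Aoife, Declan, Jonas, Rohan, Ravi, Felix, Kenji.
Aoife starts exactly when Marcus ends (back-to-back, no overlap) — done with Marcus.
Declan starts exactly when Aoife ends (back-to-back, no overlap) — done with Aoife.
Jonas starts after Declan ends — done with Declan.
Rohan starts after Jonas ends — done with Jonas.
Ravi starts after Rohan ends — done with Rohan.
Felix starts after Ravi ends — done with Ravi.
Kenji starts before Felix ends → Felix and Kenji overlap.

Felix & Kenji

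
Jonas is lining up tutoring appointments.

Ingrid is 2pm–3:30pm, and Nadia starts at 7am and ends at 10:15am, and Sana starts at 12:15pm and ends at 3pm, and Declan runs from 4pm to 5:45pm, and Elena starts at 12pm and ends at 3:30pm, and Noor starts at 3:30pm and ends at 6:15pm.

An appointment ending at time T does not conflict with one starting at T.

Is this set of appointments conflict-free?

Sorted by start: Nadia, Elena, Sana, Ingrid, Noor, Declan.
Elena starts after Nadia ends, so nothing later overlaps Nadia either.
Sana starts before Elena ends → Elena and Sana overlap.
That's a conflict, so the schedule is not conflict-free.

No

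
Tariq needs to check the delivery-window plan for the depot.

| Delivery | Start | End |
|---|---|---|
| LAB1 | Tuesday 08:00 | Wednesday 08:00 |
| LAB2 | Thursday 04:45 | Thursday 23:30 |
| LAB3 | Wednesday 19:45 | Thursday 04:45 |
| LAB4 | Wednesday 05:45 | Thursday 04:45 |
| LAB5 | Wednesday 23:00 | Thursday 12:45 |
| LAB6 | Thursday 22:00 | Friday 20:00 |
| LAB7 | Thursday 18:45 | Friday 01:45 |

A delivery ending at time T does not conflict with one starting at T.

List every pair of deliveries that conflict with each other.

Sorted by start: LAB1, LAB4, LAB3, LAB5, LAB2, LAB7, LAB6.
LAB4 starts before LAB1 ends → LAB1 and LAB4 overlap.
LAB3 starts after LAB1 ends, so LAB1 has no further overlaps.
LAB3 starts before LAB4 ends → LAB4 and LAB3 overlap.
LAB5 starts before LAB4 ends → LAB4 and LAB5 overlap.
LAB2 starts exactly when LAB4 ends (back-to-back, no overlap), so LAB4 has no further overlaps.
LAB5 starts before LAB3 ends → LAB3 and LAB5 overlap.
LAB2 starts exactly when LAB3 ends (back-to-back, no overlap), so LAB3 has no further overlaps.
LAB2 starts before LAB5 ends → LAB5 and LAB2 overlap.
LAB7 starts after LAB5 ends, so LAB5 has no further overlaps.
LAB7 starts before LAB2 ends → LAB2 and LAB7 overlap.
LAB6 starts before LAB2 ends → LAB2 and LAB6 overlap.
LAB6 starts before LAB7 ends → LAB7 and LAB6 overlap.

LAB1 & LAB4, LAB2 & LAB5, LAB2 & LAB6, LAB2 & LAB7, LAB3 & LAB4, LAB3 & LAB5, LAB4 & LAB5, LAB6 & LAB7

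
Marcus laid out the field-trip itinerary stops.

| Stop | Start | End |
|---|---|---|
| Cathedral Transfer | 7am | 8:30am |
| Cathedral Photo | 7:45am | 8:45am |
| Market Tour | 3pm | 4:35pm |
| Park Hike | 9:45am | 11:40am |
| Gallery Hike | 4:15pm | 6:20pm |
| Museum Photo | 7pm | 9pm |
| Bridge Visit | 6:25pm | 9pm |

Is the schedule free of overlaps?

Two intervals overlap when each starts before the other ends.
Sorted by start: Cathedral Transfer, Cathedral Photo, Park Hike, Market Tour, Gallery Hike, Bridge Visit, Museum Photo.
Cathedral Photo starts before Cathedral Transfer ends → Cathedral Transfer and Cathedral Photo overlap.
That's a conflict, so the schedule is not conflict-free.

No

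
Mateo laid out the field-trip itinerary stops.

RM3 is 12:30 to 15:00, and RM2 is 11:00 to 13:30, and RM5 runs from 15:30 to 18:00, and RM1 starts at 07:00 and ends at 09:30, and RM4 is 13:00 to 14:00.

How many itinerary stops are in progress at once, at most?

Sweep the timeline, counting +1 at each start and −1 at each end (ends before starts at a tie):
07:00 start RM1 → 1
09:30 end RM1 → 0
11:00 start RM2 → 1
12:30 start RM3 → 2
13:00 start RM4 → 3
13:30 end RM2 → 2
14:00 end RM4 → 1
15:00 end RM3 → 0
15:30 start RM5 → 1
18:00 end RM5 → 0
Peak is 3, at 13:00 (RM2, RM3, RM4).

3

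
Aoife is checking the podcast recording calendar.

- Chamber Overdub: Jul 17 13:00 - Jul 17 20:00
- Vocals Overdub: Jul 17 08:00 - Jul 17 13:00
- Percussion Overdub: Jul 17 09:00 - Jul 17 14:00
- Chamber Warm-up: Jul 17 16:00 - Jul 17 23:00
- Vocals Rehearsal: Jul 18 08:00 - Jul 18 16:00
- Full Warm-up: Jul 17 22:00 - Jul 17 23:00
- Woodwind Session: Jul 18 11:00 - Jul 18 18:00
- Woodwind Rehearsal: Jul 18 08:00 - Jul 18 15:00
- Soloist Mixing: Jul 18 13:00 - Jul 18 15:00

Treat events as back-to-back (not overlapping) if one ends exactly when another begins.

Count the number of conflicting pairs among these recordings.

10

Sorted by start: Vocals Overdub, Percussion Overdub, Chamber Overdub, Chamber Warm-up, Full Warm-up, Vocals Rehearsal, Woodwind Rehearsal, Woodwind Session, Soloist Mixing.
Percussion Overdub starts before Vocals Overdub ends → Vocals Overdub and Percussion Overdub overlap.
Chamber Overdub starts exactly when Vocals Overdub ends (back-to-back, no overlap), so Vocals Overdub has no further overlaps.
Chamber Overdub starts before Percussion Overdub ends → Percussion Overdub and Chamber Overdub overlap.
Chamber Warm-up starts after Percussion Overdub ends, so Percussion Overdub has no further overlaps.
Chamber Warm-up starts before Chamber Overdub ends → Chamber Overdub and Chamber Warm-up overlap.
Full Warm-up starts after Chamber Overdub ends, so Chamber Overdub has no further overlaps.
Full Warm-up starts before Chamber Warm-up ends → Chamber Warm-up and Full Warm-up overlap.
Vocals Rehearsal starts after Chamber Warm-up ends, so Chamber Warm-up has no further overlaps.
Vocals Rehearsal starts after Full Warm-up ends, so Full Warm-up has no further overlaps.
Woodwind Rehearsal starts before Vocals Rehearsal ends → Vocals Rehearsal and Woodwind Rehearsal overlap.
Woodwind Session starts before Vocals Rehearsal ends → Vocals Rehearsal and Woodwind Session overlap.
Soloist Mixing starts before Vocals Rehearsal ends → Vocals Rehearsal and Soloist Mixing overlap.
Woodwind Session starts before Woodwind Rehearsal ends → Woodwind Rehearsal and Woodwind Session overlap.
Soloist Mixing starts before Woodwind Rehearsal ends → Woodwind Rehearsal and Soloist Mixing overlap.
Soloist Mixing starts before Woodwind Session ends → Woodwind Session and Soloist Mixing overlap.
Overlapping pairs: Chamber Overdub & Chamber Warm-up, Chamber Overdub & Percussion Overdub, Chamber Warm-up & Full Warm-up, Percussion Overdub & Vocals Overdub, Soloist Mixing & Vocals Rehearsal, Soloist Mixing & Woodwind Rehearsal, Soloist Mixing & Woodwind Session, Vocals Rehearsal & Woodwind Rehearsal, Vocals Rehearsal & Woodwind Session, Woodwind Rehearsal & Woodwind Session — 10 in total.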